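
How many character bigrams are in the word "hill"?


Word: "hill" (length 4)
Number of 2-grams = length - 2 + 1 = 4 - 2 + 1
= 3


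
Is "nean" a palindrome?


Word: "nean"
Reversed: "naen"
Forward == Backward? nean != naen
Palindrome = No


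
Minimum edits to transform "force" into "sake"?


Word 1: "force" (length 5)
Word 2: "sake" (length 4)
One optimal edit sequence (insert/delete/substitute each cost 1):
  1. delete 'f'  (+1)
  2. substitute 'o' -> 's'  (+1)
  3. substitute 'r' -> 'a'  (+1)
  4. substitute 'c' -> 'k'  (+1)
  5. keep 'e'
Total edit operations: 4
Edit distance = 4


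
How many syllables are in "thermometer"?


Word: "thermometer"
Syllable breakdown: ther / mom / e / ter
Counting: 4 parts
= 4 syllables


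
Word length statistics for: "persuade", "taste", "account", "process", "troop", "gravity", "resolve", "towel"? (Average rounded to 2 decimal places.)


Lengths: "persuade"=8, "taste"=5, "account"=7, "process"=7, "troop"=5, "gravity"=7, "resolve"=7, "towel"=5
Sum = 51, Count = 8
Average = 51/8 = 6.38
= avg=6.38, min=5, max=8


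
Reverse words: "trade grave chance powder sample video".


Original: "trade grave chance powder sample video"
Words (1..n): trade | grave | chance | powder | sample | video
Reversed (n..1): video | sample | powder | chance | grave | trade
Result = "video sample powder chance grave trade"


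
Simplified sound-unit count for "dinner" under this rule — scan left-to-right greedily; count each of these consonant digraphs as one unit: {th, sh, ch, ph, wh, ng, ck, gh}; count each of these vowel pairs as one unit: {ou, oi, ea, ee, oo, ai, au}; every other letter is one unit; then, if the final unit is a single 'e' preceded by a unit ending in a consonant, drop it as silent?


Word: "dinner" (6 letters)
Left-to-right scan:
  1. 'd' (letter)
  2. 'i' (letter)
  3. 'n' (letter)
  4. 'n' (letter)
  5. 'e' (letter)
  6. 'r' (letter)
Units from scan: 6
Sound units = 6 units


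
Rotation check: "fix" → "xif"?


Word: "fix", Candidate: "xif"
Method: check if candidate is substring of word+word
"fixfix" contains "xif"? No
Is rotation = No


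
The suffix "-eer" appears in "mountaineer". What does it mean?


Suffix: -eer
As in: mountaineer -> mountain + -eer
Meaning = one who is concerned with


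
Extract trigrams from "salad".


Word: "salad" (length 5)
Number of trigrams = 5 - 3 + 1 = 3
  Position 0: "sal"
  Position 1: "ala"
  Position 2: "lad"
Trigrams = "sal", "ala", "lad"


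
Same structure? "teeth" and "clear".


Pattern of "teeth": [0, 1, 1, 0, 2]
Pattern of "clear": [0, 1, 2, 3, 4]
Patterns do not match
Same pattern = No


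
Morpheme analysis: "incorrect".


Word: "incorrect"
Morphemes: in- / correct
Each morpheme carries meaning
= 2 morphemes


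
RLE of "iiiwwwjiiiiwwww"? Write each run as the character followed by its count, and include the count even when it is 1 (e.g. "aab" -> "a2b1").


String: "iiiwwwjiiiiwwww"
Scanning for consecutive runs:
  'i' x 3
  'w' x 3
  'j' x 1
  'i' x 4
  'w' x 4
RLE = "i3w3j1i4w4"


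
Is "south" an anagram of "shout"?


Word 1: "shout" → sorted: hostu
Word 2: "south" → sorted: hostu
Same letters? hostu == hostu
Anagram = Yes


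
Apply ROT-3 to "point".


Word: "point"
Shift: 3
Each letter → (letter + shift) mod 26:
  'p' (15) + 3 = 18 → 's'
  'o' (14) + 3 = 17 → 'r'
  'i' (8) + 3 = 11 → 'l'
  'n' (13) + 3 = 16 → 'q'
  't' (19) + 3 = 22 → 'w'
Result = "srlqw"


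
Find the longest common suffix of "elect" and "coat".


Word 1: "elect"
Word 2: "coat"
Comparing from end:
  Pos -1: 't' == 't'
  Pos -2: 'c' != 'a' (stop)
LCS = "t" (length 1)


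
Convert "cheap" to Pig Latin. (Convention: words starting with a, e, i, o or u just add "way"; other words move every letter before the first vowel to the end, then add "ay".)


Word: "cheap"
Starts with consonant(s) → move to end, add 'ay'
Consonant cluster: "ch"
Pig Latin = "eapchay"


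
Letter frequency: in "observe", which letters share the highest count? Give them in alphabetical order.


Word: "observe"
Letter counts:
  'b': 1
  'e': 2
  'o': 1
  'r': 1
  's': 1
  'v': 1
Maximum count = 2
Most frequent = 'e' (2 times each)


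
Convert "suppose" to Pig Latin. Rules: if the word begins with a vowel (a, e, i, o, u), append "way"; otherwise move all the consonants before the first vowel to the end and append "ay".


Word: "suppose"
Starts with consonant(s) → move to end, add 'ay'
Consonant cluster: "s"
Pig Latin = "upposesay"


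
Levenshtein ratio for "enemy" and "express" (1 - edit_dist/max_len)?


Word 1: "enemy" (length 5)
Word 2: "express" (length 7)
One optimal edit sequence:
  1. keep 'e'
  2. insert 'x'  (+1)
  3. insert 'p'  (+1)
  4. substitute 'n' -> 'r'  (+1)
  5. keep 'e'
  6. substitute 'm' -> 's'  (+1)
  7. substitute 'y' -> 's'  (+1)
Edit distance = 5
Max length = max(5, 7) = 7
Similarity = 1 - 5/7
= 0.2857


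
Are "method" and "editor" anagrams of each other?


Word 1: "method" → sorted: dehmot
Word 2: "editor" → sorted: deiort
Same letters? dehmot != deiort
Anagram = No


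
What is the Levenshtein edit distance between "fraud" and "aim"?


Word 1: "fraud" (length 5)
Word 2: "aim" (length 3)
One optimal edit sequence (insert/delete/substitute each cost 1):
  1. delete 'f'  (+1)
  2. delete 'r'  (+1)
  3. keep 'a'
  4. substitute 'u' -> 'i'  (+1)
  5. substitute 'd' -> 'm'  (+1)
Total edit operations: 4
Edit distance = 4


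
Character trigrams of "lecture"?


Word: "lecture" (length 7)
Number of trigrams = 7 - 3 + 1 = 5
  Position 0: "lec"
  Position 1: "ect"
  Position 2: "ctu"
  Position 3: "tur"
  Position 4: "ure"
Trigrams = "lec", "ect", "ctu", "tur", "ure"


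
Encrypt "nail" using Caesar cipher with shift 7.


Word: "nail"
Shift: 7
Each letter → (letter + shift) mod 26:
  'n' (13) + 7 = 20 → 'u'
  'a' (0) + 7 = 7 → 'h'
  'i' (8) + 7 = 15 → 'p'
  'l' (11) + 7 = 18 → 's'
Result = "uhps"


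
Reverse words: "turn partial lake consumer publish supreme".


Original: "turn partial lake consumer publish supreme"
Words (1..n): turn | partial | lake | consumer | publish | supreme
Reversed (n..1): supreme | publish | consumer | lake | partial | turn
Result = "supreme publish consumer lake partial turn"


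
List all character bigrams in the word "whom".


Word: "whom" (length 4)
Number of bigrams = 4 - 2 + 1 = 3
  Position 0: "wh"
  Position 1: "ho"
  Position 2: "om"
Bigrams = "wh", "ho", "om"


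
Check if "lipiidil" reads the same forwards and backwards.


Word: "lipiidil"
Reversed: "lidiipil"
Forward == Backward? lipiidil != lidiipil
Palindrome = No


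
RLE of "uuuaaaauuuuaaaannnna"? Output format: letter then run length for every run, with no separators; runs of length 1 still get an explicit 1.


String: "uuuaaaauuuuaaaannnna"
Scanning for consecutive runs:
  'u' x 3
  'a' x 4
  'u' x 4
  'a' x 4
  'n' x 4
  'a' x 1
RLE = "u3a4u4a4n4a1"


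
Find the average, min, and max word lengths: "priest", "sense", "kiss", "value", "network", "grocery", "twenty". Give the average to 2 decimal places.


Lengths: "priest"=6, "sense"=5, "kiss"=4, "value"=5, "network"=7, "grocery"=7, "twenty"=6
Sum = 40, Count = 7
Average = 40/7 = 5.71
= avg=5.71, min=4, max=7


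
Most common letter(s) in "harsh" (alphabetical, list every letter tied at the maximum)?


Word: "harsh"
Letter counts:
  'a': 1
  'h': 2
  'r': 1
  's': 1
Maximum count = 2
Most frequent = 'h' (2 times each)


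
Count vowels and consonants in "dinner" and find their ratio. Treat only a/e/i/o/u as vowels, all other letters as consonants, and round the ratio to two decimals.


Word: "dinner"
Vowels (a,e,i,o,u): 2
Consonants: 4
Ratio = 2/4
= 0.50


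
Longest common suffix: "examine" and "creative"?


Word 1: "examine"
Word 2: "creative"
Comparing from end:
  Pos -1: 'e' == 'e'
  Pos -2: 'n' != 'v' (stop)
LCS = "e" (length 1)


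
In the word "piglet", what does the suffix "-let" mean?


Suffix: -let
Example: piglet (pig + -let)
Meaning = small


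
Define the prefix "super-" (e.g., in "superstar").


Prefix: super-
As in: superstar -> super- + star
Meaning = above / beyond


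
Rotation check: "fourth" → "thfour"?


Word: "fourth", Candidate: "thfour"
Method: check if candidate is substring of word+word
"fourthfourth" contains "thfour"? Yes
Is rotation = Yes


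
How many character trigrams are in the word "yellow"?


Word: "yellow" (length 6)
Number of 3-grams = length - 3 + 1 = 6 - 3 + 1
= 4


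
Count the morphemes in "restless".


Word: "restless"
Morphemes: rest + -less
Each morpheme carries meaning
= 2 morphemes


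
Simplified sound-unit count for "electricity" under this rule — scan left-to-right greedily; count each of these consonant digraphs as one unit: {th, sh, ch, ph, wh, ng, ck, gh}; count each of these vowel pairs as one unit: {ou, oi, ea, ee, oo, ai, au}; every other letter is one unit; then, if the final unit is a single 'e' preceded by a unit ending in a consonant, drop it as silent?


Word: "electricity" (11 letters)
Left-to-right scan:
  (1) 'e' (letter)
  (2) 'l' (letter)
  (3) 'e' (letter)
  (4) 'c' (letter)
  (5) 't' (letter)
  (6) 'r' (letter)
  (7) 'i' (letter)
  (8) 'c' (letter)
  (9) 'i' (letter)
  (10) 't' (letter)
  (11) 'y' (letter)
Units from scan: 11
Sound units = 11 units


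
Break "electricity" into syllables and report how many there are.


Word: "electricity"
Syllable breakdown: e-lec-tric-i-ty
Counting: 5 parts
= 5 syllables


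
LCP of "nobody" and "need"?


Word 1: "nobody"
Word 2: "need"
Comparing from start:
  Pos 0: 'n' == 'n'
  Pos 1: 'o' != 'e' (stop)
LCP = "n" (length 1)


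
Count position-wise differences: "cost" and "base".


Comparing character by character (same length = 4):
  Pos 0: 'c' vs 'b' !=
  Pos 1: 'o' vs 'a' !=
  Pos 2: 's' vs 's' =
  Pos 3: 't' vs 'e' !=
Hamming distance = 3


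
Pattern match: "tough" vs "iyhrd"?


Pattern of "tough": [0, 1, 2, 3, 4]
Pattern of "iyhrd": [0, 1, 2, 3, 4]
Patterns match
Same pattern = Yes


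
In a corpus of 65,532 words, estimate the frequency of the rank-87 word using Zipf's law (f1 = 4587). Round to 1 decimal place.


Zipf's law: f(r) = f(1) / r
f(1) = 4587
f(87) = 4587 / 87
= 52.7 occurrences


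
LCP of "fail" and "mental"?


Word 1: "fail"
Word 2: "mental"
Comparing from start:
  Pos 0: 'f' != 'm' (stop)
LCP = "" (length 0)


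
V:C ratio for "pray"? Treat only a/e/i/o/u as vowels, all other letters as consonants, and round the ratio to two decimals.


Word: "pray"
Vowels (a,e,i,o,u): 1
Consonants: 3
Ratio = 1/3
= 0.33


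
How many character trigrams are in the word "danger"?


Word: "danger" (length 6)
Number of 3-grams = length - 3 + 1 = 6 - 3 + 1
= 4


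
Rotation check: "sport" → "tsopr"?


Word: "sport", Candidate: "tsopr"
Method: check if candidate is substring of word+word
"sportsport" contains "tsopr"? No
Is rotation = No


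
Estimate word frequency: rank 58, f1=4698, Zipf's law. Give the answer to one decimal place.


Zipf's law: f(r) = f(1) / r
f(1) = 4698
f(58) = 4698 / 58
= 81.0 occurrences


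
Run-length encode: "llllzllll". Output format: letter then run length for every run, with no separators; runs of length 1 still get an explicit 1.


String: "llllzllll"
Scanning for consecutive runs:
  'l' x 4
  'z' x 1
  'l' x 4
RLE = "l4z1l4"


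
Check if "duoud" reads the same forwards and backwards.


Word: "duoud"
Reversed: "duoud"
Forward == Backward? duoud == duoud
Palindrome = Yes


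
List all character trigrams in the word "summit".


Word: "summit" (length 6)
Number of trigrams = 6 - 3 + 1 = 4
  Position 0: "sum"
  Position 1: "umm"
  Position 2: "mmi"
  Position 3: "mit"
Trigrams = "sum", "umm", "mmi", "mit"


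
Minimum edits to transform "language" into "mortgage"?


Word 1: "language" (length 8)
Word 2: "mortgage" (length 8)
One optimal edit sequence (insert/delete/substitute each cost 1):
  1. substitute 'l' -> 'm'  (+1)
  2. substitute 'a' -> 'o'  (+1)
  3. substitute 'n' -> 'r'  (+1)
  4. substitute 'g' -> 't'  (+1)
  5. substitute 'u' -> 'g'  (+1)
  6. keep 'a'
  7. keep 'g'
  8. keep 'e'
Total edit operations: 5
Edit distance = 5


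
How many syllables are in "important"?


Word: "important"
Syllable breakdown: im-por-tant
Counting: 3 parts
= 3 syllables


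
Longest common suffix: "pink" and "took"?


Word 1: "pink"
Word 2: "took"
Comparing from end:
  Pos -1: 'k' == 'k'
  Pos -2: 'n' != 'o' (stop)
LCS = "k" (length 1)


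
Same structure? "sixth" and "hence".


Pattern of "sixth": [0, 1, 2, 3, 4]
Pattern of "hence": [0, 1, 2, 3, 1]
Patterns do not match
Same pattern = No


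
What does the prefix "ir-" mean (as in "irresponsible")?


Prefix: ir-
Example: irresponsible (ir- + responsible)
Meaning = not


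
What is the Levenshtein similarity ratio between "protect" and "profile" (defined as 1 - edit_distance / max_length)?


Word 1: "protect" (length 7)
Word 2: "profile" (length 7)
One optimal edit sequence:
  1. keep 'p'
  2. keep 'r'
  3. keep 'o'
  4. substitute 't' -> 'f'  (+1)
  5. substitute 'e' -> 'i'  (+1)
  6. substitute 'c' -> 'l'  (+1)
  7. substitute 't' -> 'e'  (+1)
Edit distance = 4
Max length = max(7, 7) = 7
Similarity = 1 - 4/7
= 0.4286


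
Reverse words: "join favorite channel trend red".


Original: "join favorite channel trend red"
Words (1..n): join | favorite | channel | trend | red
Reversed (n..1): red | trend | channel | favorite | join
Result = "red trend channel favorite join"


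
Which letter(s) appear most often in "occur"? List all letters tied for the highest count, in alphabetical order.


Word: "occur"
Letter counts:
  'c': 2
  'o': 1
  'r': 1
  'u': 1
Maximum count = 2
Most frequent = 'c' (2 times each)


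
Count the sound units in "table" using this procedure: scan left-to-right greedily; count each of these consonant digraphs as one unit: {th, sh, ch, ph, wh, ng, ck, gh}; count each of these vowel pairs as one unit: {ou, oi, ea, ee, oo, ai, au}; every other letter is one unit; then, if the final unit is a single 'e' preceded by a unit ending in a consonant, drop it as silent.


Word: "table" (5 letters)
Left-to-right scan:
  (1) 't' (letter)
  (2) 'a' (letter)
  (3) 'b' (letter)
  (4) 'l' (letter)
  (5) 'e' (letter)
Units from scan: 5
Final unit is 'e' after a consonant -> drop as silent (-1)
Sound units = 4 units


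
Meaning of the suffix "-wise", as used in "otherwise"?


Suffix: -wise
As in: otherwise -> other + -wise
Meaning = in the manner of


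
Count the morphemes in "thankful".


Word: "thankful"
Morphemes: thank + -ful
Each morpheme carries meaning
= 2 morphemes


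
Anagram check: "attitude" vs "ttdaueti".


Word 1: "attitude" → sorted: adeitttu
Word 2: "ttdaueti" → sorted: adeitttu
Same letters? adeitttu == adeitttu
Anagram = Yes


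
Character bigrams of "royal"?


Word: "royal" (length 5)
Number of bigrams = 5 - 2 + 1 = 4
  Position 0: "ro"
  Position 1: "oy"
  Position 2: "ya"
  Position 3: "al"
Bigrams = "ro", "oy", "ya", "al"


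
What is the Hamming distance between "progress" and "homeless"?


Comparing character by character (same length = 8):
  Pos 0: 'p' vs 'h' !=
  Pos 1: 'r' vs 'o' !=
  Pos 2: 'o' vs 'm' !=
  Pos 3: 'g' vs 'e' !=
  Pos 4: 'r' vs 'l' !=
  Pos 5: 'e' vs 'e' =
  Pos 6: 's' vs 's' =
  Pos 7: 's' vs 's' =
Hamming distance = 5


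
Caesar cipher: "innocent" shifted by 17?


Word: "innocent"
Shift: 17
Each letter → (letter + shift) mod 26:
  'i' (8) + 17 = 25 → 'z'
  'n' (13) + 17 = 4 → 'e'
  'n' (13) + 17 = 4 → 'e'
  'o' (14) + 17 = 5 → 'f'
  'c' (2) + 17 = 19 → 't'
  'e' (4) + 17 = 21 → 'v'
  'n' (13) + 17 = 4 → 'e'
  't' (19) + 17 = 10 → 'k'
Result = "zeeftvek"


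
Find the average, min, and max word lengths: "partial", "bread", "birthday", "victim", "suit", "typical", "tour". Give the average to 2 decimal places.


Lengths: "partial"=7, "bread"=5, "birthday"=8, "victim"=6, "suit"=4, "typical"=7, "tour"=4
Sum = 41, Count = 7
Average = 41/7 = 5.86
= avg=5.86, min=4, max=8


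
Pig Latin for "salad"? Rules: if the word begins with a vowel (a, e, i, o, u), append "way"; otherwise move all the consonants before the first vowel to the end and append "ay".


Word: "salad"
Starts with consonant(s) → move to end, add 'ay'
Consonant cluster: "s"
Pig Latin = "aladsay"


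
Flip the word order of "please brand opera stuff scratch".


Original: "please brand opera stuff scratch"
Words (1..n): please | brand | opera | stuff | scratch
Reversed (n..1): scratch | stuff | opera | brand | please
Result = "scratch stuff opera brand please"


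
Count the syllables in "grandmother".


Word: "grandmother"
Syllable breakdown: grand / moth / er
Counting: 3 parts
= 3 syllables


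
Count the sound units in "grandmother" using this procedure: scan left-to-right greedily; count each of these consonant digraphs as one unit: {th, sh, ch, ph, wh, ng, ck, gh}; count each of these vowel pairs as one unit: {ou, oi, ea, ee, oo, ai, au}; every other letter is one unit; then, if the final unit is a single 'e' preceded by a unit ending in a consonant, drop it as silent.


Word: "grandmother" (11 letters)
Left-to-right scan:
  [1] 'g' (letter)
  [2] 'r' (letter)
  [3] 'a' (letter)
  [4] 'n' (letter)
  [5] 'd' (letter)
  [6] 'm' (letter)
  [7] 'o' (letter)
  [8] 'th' (digraph)
  [9] 'e' (letter)
  [10] 'r' (letter)
Units from scan: 10
Sound units = 10 units


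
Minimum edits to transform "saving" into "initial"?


Word 1: "saving" (length 6)
Word 2: "initial" (length 7)
One optimal edit sequence (insert/delete/substitute each cost 1):
  1. insert 'i'  (+1)
  2. substitute 's' -> 'n'  (+1)
  3. substitute 'a' -> 'i'  (+1)
  4. substitute 'v' -> 't'  (+1)
  5. keep 'i'
  6. substitute 'n' -> 'a'  (+1)
  7. substitute 'g' -> 'l'  (+1)
Total edit operations: 6
Edit distance = 6


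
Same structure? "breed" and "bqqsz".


Pattern of "breed": [0, 1, 2, 2, 3]
Pattern of "bqqsz": [0, 1, 1, 2, 3]
Patterns do not match
Same pattern = No


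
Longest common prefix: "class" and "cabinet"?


Word 1: "class"
Word 2: "cabinet"
Comparing from start:
  Pos 0: 'c' == 'c'
  Pos 1: 'l' != 'a' (stop)
LCP = "c" (length 1)


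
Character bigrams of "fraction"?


Word: "fraction" (length 8)
Number of bigrams = 8 - 2 + 1 = 7
  Position 0: "fr"
  Position 1: "ra"
  Position 2: "ac"
  Position 3: "ct"
  Position 4: "ti"
  Position 5: "io"
  Position 6: "on"
Bigrams = "fr", "ra", "ac", "ct", "ti", "io", "on"


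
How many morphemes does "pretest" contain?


Word: "pretest"
Morphemes: pre- + test
Each morpheme carries meaning
= 2 morphemes


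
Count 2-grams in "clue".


Word: "clue" (length 4)
Number of 2-grams = length - 2 + 1 = 4 - 2 + 1
= 3


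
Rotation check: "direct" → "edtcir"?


Word: "direct", Candidate: "edtcir"
Method: check if candidate is substring of word+word
"directdirect" contains "edtcir"? No
Is rotation = No


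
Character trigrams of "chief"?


Word: "chief" (length 5)
Number of trigrams = 5 - 3 + 1 = 3
  Position 0: "chi"
  Position 1: "hie"
  Position 2: "ief"
Trigrams = "chi", "hie", "ief"


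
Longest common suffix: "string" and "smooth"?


Word 1: "string"
Word 2: "smooth"
Comparing from end:
  Pos -1: 'g' != 'h' (stop)
LCS = "" (length 0)


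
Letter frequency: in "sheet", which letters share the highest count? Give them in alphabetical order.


Word: "sheet"
Letter counts:
  'e': 2
  'h': 1
  's': 1
  't': 1
Maximum count = 2
Most frequent = 'e' (2 times each)


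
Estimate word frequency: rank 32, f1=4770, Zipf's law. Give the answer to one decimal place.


Zipf's law: f(r) = f(1) / r
f(1) = 4770
f(32) = 4770 / 32
= 149.1 occurrences


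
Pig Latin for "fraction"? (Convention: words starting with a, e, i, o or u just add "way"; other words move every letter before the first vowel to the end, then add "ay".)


Word: "fraction"
Starts with consonant(s) → move to end, add 'ay'
Consonant cluster: "fr"
Pig Latin = "actionfray"


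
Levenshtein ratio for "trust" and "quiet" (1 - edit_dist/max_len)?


Word 1: "trust" (length 5)
Word 2: "quiet" (length 5)
One optimal edit sequence:
  1. substitute 't' -> 'q'  (+1)
  2. substitute 'r' -> 'u'  (+1)
  3. substitute 'u' -> 'i'  (+1)
  4. substitute 's' -> 'e'  (+1)
  5. keep 't'
Edit distance = 4
Max length = max(5, 5) = 5
Similarity = 1 - 4/5
= 0.2000


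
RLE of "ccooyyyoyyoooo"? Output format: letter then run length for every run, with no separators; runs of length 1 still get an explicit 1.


String: "ccooyyyoyyoooo"
Scanning for consecutive runs:
  'c' x 2
  'o' x 2
  'y' x 3
  'o' x 1
  'y' x 2
  'o' x 4
RLE = "c2o2y3o1y2o4"


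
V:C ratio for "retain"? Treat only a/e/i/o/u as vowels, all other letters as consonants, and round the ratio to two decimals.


Word: "retain"
Vowels (a,e,i,o,u): 3
Consonants: 3
Ratio = 3/3
= 1.00


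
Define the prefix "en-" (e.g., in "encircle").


Prefix: en-
Example: encircle = en- + circle
Meaning = cause to / put into


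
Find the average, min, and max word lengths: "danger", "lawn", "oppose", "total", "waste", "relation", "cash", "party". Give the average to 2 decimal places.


Lengths: "danger"=6, "lawn"=4, "oppose"=6, "total"=5, "waste"=5, "relation"=8, "cash"=4, "party"=5
Sum = 43, Count = 8
Average = 43/8 = 5.38
= avg=5.38, min=4, max=8


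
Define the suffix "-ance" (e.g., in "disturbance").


Suffix: -ance
As in: disturbance -> disturb + -ance
Meaning = state of


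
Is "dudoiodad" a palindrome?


Word: "dudoiodad"
Reversed: "dadoiodud"
Forward == Backward? dudoiodad != dadoiodud
Palindrome = No


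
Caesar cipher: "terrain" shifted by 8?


Word: "terrain"
Shift: 8
Each letter → (letter + shift) mod 26:
  't' (19) + 8 = 1 → 'b'
  'e' (4) + 8 = 12 → 'm'
  'r' (17) + 8 = 25 → 'z'
  'r' (17) + 8 = 25 → 'z'
  'a' (0) + 8 = 8 → 'i'
  'i' (8) + 8 = 16 → 'q'
  'n' (13) + 8 = 21 → 'v'
Result = "bmzziqv"


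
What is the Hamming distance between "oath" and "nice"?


Comparing character by character (same length = 4):
  Pos 0: 'o' vs 'n' !=
  Pos 1: 'a' vs 'i' !=
  Pos 2: 't' vs 'c' !=
  Pos 3: 'h' vs 'e' !=
Hamming distance = 4


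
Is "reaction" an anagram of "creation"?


Word 1: "creation" → sorted: aceinort
Word 2: "reaction" → sorted: aceinort
Same letters? aceinort == aceinort
Anagram = Yes


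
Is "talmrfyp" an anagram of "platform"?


Word 1: "platform" → sorted: aflmoprt
Word 2: "talmrfyp" → sorted: aflmprty
Same letters? aflmoprt != aflmprty
Anagram = No


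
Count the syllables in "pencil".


Word: "pencil"
Syllable breakdown: pen · cil
Counting: 2 parts
= 2 syllables


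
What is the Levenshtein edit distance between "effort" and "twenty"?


Word 1: "effort" (length 6)
Word 2: "twenty" (length 6)
One optimal edit sequence (insert/delete/substitute each cost 1):
  1. substitute 'e' -> 't'  (+1)
  2. substitute 'f' -> 'w'  (+1)
  3. substitute 'f' -> 'e'  (+1)
  4. substitute 'o' -> 'n'  (+1)
  5. substitute 'r' -> 't'  (+1)
  6. substitute 't' -> 'y'  (+1)
Total edit operations: 6
Edit distance = 6


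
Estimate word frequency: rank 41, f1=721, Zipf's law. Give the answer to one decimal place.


Zipf's law: f(r) = f(1) / r
f(1) = 721
f(41) = 721 / 41
= 17.6 occurrences


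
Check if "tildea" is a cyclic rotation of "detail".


Word: "detail", Candidate: "tildea"
Method: check if candidate is substring of word+word
"detaildetail" contains "tildea"? No
Is rotation = No


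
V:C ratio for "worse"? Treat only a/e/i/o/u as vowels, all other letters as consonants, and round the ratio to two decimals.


Word: "worse"
Vowels (a,e,i,o,u): 2
Consonants: 3
Ratio = 2/3
= 0.67


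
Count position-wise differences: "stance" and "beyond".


Comparing character by character (same length = 6):
  Pos 0: 's' vs 'b' !=
  Pos 1: 't' vs 'e' !=
  Pos 2: 'a' vs 'y' !=
  Pos 3: 'n' vs 'o' !=
  Pos 4: 'c' vs 'n' !=
  Pos 5: 'e' vs 'd' !=
Hamming distance = 6


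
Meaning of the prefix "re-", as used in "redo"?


Prefix: re-
Example: redo (re- + do)
Meaning = again


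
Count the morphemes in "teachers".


Word: "teachers"
Morphemes: teach | -er | -s
Each morpheme carries meaning
= 3 morphemes


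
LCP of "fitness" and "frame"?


Word 1: "fitness"
Word 2: "frame"
Comparing from start:
  Pos 0: 'f' == 'f'
  Pos 1: 'i' != 'r' (stop)
LCP = "f" (length 1)


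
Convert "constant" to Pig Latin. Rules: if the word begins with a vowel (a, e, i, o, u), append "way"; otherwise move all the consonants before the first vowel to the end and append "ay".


Word: "constant"
Starts with consonant(s) → move to end, add 'ay'
Consonant cluster: "c"
Pig Latin = "onstantcay"


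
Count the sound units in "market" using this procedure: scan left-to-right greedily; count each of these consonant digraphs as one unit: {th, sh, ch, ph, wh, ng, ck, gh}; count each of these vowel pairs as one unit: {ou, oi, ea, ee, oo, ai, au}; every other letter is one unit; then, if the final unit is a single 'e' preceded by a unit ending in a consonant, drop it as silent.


Word: "market" (6 letters)
Left-to-right scan:
  [1] 'm' (letter)
  [2] 'a' (letter)
  [3] 'r' (letter)
  [4] 'k' (letter)
  [5] 'e' (letter)
  [6] 't' (letter)
Units from scan: 6
Sound units = 6 units


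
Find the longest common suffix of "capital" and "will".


Word 1: "capital"
Word 2: "will"
Comparing from end:
  Pos -1: 'l' == 'l'
  Pos -2: 'a' != 'l' (stop)
LCS = "l" (length 1)


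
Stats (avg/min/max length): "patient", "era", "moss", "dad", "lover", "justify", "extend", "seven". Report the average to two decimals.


Lengths: "patient"=7, "era"=3, "moss"=4, "dad"=3, "lover"=5, "justify"=7, "extend"=6, "seven"=5
Sum = 40, Count = 8
Average = 40/8 = 5.00
= avg=5.00, min=3, max=7


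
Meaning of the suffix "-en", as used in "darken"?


Suffix: -en
As in: darken -> dark + -en
Meaning = to make / become


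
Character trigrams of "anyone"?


Word: "anyone" (length 6)
Number of trigrams = 6 - 3 + 1 = 4
  Position 0: "any"
  Position 1: "nyo"
  Position 2: "yon"
  Position 3: "one"
Trigrams = "any", "nyo", "yon", "one"


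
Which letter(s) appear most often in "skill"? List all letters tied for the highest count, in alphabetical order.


Word: "skill"
Letter counts:
  'i': 1
  'k': 1
  'l': 2
  's': 1
Maximum count = 2
Most frequent = 'l' (2 times each)


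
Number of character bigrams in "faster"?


Word: "faster" (length 6)
Number of 2-grams = length - 2 + 1 = 6 - 2 + 1
= 5


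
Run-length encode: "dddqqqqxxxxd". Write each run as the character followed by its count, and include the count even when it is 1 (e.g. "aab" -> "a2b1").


String: "dddqqqqxxxxd"
Scanning for consecutive runs:
  'd' x 3
  'q' x 4
  'x' x 4
  'd' x 1
RLE = "d3q4x4d1"


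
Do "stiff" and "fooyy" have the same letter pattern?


Pattern of "stiff": [0, 1, 2, 3, 3]
Pattern of "fooyy": [0, 1, 1, 2, 2]
Patterns do not match
Same pattern = No


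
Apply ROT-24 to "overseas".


Word: "overseas"
Shift: 24
Each letter → (letter + shift) mod 26:
  'o' (14) + 24 = 12 → 'm'
  'v' (21) + 24 = 19 → 't'
  'e' (4) + 24 = 2 → 'c'
  'r' (17) + 24 = 15 → 'p'
  's' (18) + 24 = 16 → 'q'
  'e' (4) + 24 = 2 → 'c'
  'a' (0) + 24 = 24 → 'y'
  's' (18) + 24 = 16 → 'q'
Result = "mtcpqcyq"


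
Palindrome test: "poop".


Word: "poop"
Reversed: "poop"
Forward == Backward? poop == poop
Palindrome = Yes


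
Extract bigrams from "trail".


Word: "trail" (length 5)
Number of bigrams = 5 - 2 + 1 = 4
  Position 0: "tr"
  Position 1: "ra"
  Position 2: "ai"
  Position 3: "il"
Bigrams = "tr", "ra", "ai", "il"


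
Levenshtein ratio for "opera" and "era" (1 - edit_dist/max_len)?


Word 1: "opera" (length 5)
Word 2: "era" (length 3)
One optimal edit sequence:
  1. delete 'o'  (+1)
  2. delete 'p'  (+1)
  3. keep 'e'
  4. keep 'r'
  5. keep 'a'
Edit distance = 2
Max length = max(5, 3) = 5
Similarity = 1 - 2/5
= 0.6000


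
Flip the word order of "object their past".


Original: "object their past"
Words (1..n): object | their | past
Reversed (n..1): past | their | object
Result = "past their object"


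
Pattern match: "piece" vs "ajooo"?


Pattern of "piece": [0, 1, 2, 3, 2]
Pattern of "ajooo": [0, 1, 2, 2, 2]
Patterns do not match
Same pattern = No


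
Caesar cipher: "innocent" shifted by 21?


Word: "innocent"
Shift: 21
Each letter → (letter + shift) mod 26:
  'i' (8) + 21 = 3 → 'd'
  'n' (13) + 21 = 8 → 'i'
  'n' (13) + 21 = 8 → 'i'
  'o' (14) + 21 = 9 → 'j'
  'c' (2) + 21 = 23 → 'x'
  'e' (4) + 21 = 25 → 'z'
  'n' (13) + 21 = 8 → 'i'
  't' (19) + 21 = 14 → 'o'
Result = "diijxzio"


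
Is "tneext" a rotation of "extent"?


Word: "extent", Candidate: "tneext"
Method: check if candidate is substring of word+word
"extentextent" contains "tneext"? No
Is rotation = No


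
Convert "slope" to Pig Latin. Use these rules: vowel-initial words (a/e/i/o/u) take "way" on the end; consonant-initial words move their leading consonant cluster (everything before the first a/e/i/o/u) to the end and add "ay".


Word: "slope"
Starts with consonant(s) → move to end, add 'ay'
Consonant cluster: "sl"
Pig Latin = "opeslay"


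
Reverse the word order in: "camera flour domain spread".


Original: "camera flour domain spread"
Words (1..n): camera | flour | domain | spread
Reversed (n..1): spread | domain | flour | camera
Result = "spread domain flour camera"


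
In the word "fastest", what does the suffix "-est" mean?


Suffix: -est
As in: fastest -> fast + -est
Meaning = most


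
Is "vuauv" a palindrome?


Word: "vuauv"
Reversed: "vuauv"
Forward == Backward? vuauv == vuauv
Palindrome = Yes


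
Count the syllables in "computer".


Word: "computer"
Syllable breakdown: com · pu · ter
Counting: 3 parts
= 3 syllables


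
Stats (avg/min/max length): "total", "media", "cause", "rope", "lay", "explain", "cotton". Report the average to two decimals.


Lengths: "total"=5, "media"=5, "cause"=5, "rope"=4, "lay"=3, "explain"=7, "cotton"=6
Sum = 35, Count = 7
Average = 35/7 = 5.00
= avg=5.00, min=3, max=7


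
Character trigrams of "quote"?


Word: "quote" (length 5)
Number of trigrams = 5 - 3 + 1 = 3
  Position 0: "quo"
  Position 1: "uot"
  Position 2: "ote"
Trigrams = "quo", "uot", "ote"


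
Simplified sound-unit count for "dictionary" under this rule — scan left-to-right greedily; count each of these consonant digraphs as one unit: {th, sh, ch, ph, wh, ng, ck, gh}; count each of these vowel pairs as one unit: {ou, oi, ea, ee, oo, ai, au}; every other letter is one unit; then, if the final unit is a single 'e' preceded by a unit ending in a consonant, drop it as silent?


Word: "dictionary" (10 letters)
Left-to-right scan:
  (1) 'd' (letter)
  (2) 'i' (letter)
  (3) 'c' (letter)
  (4) 't' (letter)
  (5) 'i' (letter)
  (6) 'o' (letter)
  (7) 'n' (letter)
  (8) 'a' (letter)
  (9) 'r' (letter)
  (10) 'y' (letter)
Units from scan: 10
Sound units = 10 units


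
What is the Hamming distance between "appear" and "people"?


Comparing character by character (same length = 6):
  Pos 0: 'a' vs 'p' !=
  Pos 1: 'p' vs 'e' !=
  Pos 2: 'p' vs 'o' !=
  Pos 3: 'e' vs 'p' !=
  Pos 4: 'a' vs 'l' !=
  Pos 5: 'r' vs 'e' !=
Hamming distance = 6


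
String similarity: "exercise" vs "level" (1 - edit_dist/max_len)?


Word 1: "exercise" (length 8)
Word 2: "level" (length 5)
One optimal edit sequence:
  1. delete 'e'  (+1)
  2. substitute 'x' -> 'l'  (+1)
  3. keep 'e'
  4. delete 'r'  (+1)
  5. delete 'c'  (+1)
  6. substitute 'i' -> 'v'  (+1)
  7. substitute 's' -> 'e'  (+1)
  8. substitute 'e' -> 'l'  (+1)
Edit distance = 7
Max length = max(8, 5) = 8
Similarity = 1 - 7/8
= 0.1250


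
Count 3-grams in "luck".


Word: "luck" (length 4)
Number of 3-grams = length - 3 + 1 = 4 - 3 + 1
= 2


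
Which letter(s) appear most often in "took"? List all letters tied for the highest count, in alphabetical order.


Word: "took"
Letter counts:
  'k': 1
  'o': 2
  't': 1
Maximum count = 2
Most frequent = 'o' (2 times each)


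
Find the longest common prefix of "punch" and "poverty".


Word 1: "punch"
Word 2: "poverty"
Comparing from start:
  Pos 0: 'p' == 'p'
  Pos 1: 'u' != 'o' (stop)
LCP = "p" (length 1)


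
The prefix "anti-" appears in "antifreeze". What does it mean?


Prefix: anti-
Example: antifreeze = anti- + freeze
Meaning = against


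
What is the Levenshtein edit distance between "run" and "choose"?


Word 1: "run" (length 3)
Word 2: "choose" (length 6)
One optimal edit sequence (insert/delete/substitute each cost 1):
  1. insert 'c'  (+1)
  2. insert 'h'  (+1)
  3. insert 'o'  (+1)
  4. substitute 'r' -> 'o'  (+1)
  5. substitute 'u' -> 's'  (+1)
  6. substitute 'n' -> 'e'  (+1)
Total edit operations: 6
Edit distance = 6


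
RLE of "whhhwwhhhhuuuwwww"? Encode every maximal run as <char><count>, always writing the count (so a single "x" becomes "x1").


String: "whhhwwhhhhuuuwwww"
Scanning for consecutive runs:
  'w' x 1
  'h' x 3
  'w' x 2
  'h' x 4
  'u' x 3
  'w' x 4
RLE = "w1h3w2h4u3w4"


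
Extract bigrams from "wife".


Word: "wife" (length 4)
Number of bigrams = 4 - 2 + 1 = 3
  Position 0: "wi"
  Position 1: "if"
  Position 2: "fe"
Bigrams = "wi", "if", "fe"


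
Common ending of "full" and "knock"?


Word 1: "full"
Word 2: "knock"
Comparing from end:
  Pos -1: 'l' != 'k' (stop)
LCS = "" (length 0)


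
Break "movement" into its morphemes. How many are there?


Word: "movement"
Morphemes: move | -ment
Each morpheme carries meaning
= 2 morphemes


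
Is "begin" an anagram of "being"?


Word 1: "being" → sorted: begin
Word 2: "begin" → sorted: begin
Same letters? begin == begin
Anagram = Yes


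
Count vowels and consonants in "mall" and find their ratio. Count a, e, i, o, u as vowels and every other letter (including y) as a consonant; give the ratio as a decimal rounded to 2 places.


Word: "mall"
Vowels (a,e,i,o,u): 1
Consonants: 3
Ratio = 1/3
= 0.33


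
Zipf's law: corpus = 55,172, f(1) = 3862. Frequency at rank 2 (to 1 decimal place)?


Zipf's law: f(r) = f(1) / r
f(1) = 3862
f(2) = 3862 / 2
= 1931.0 occurrences


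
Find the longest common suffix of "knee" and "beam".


Word 1: "knee"
Word 2: "beam"
Comparing from end:
  Pos -1: 'e' != 'm' (stop)
LCS = "" (length 0)


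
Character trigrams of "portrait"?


Word: "portrait" (length 8)
Number of trigrams = 8 - 3 + 1 = 6
  Position 0: "por"
  Position 1: "ort"
  Position 2: "rtr"
  Position 3: "tra"
  Position 4: "rai"
  Position 5: "ait"
Trigrams = "por", "ort", "rtr", "tra", "rai", "ait"


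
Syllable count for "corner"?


Word: "corner"
Syllable breakdown: cor-ner
Counting: 2 parts
= 2 syllables


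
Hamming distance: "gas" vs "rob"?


Comparing character by character (same length = 3):
  Pos 0: 'g' vs 'r' !=
  Pos 1: 'a' vs 'o' !=
  Pos 2: 's' vs 'b' !=
Hamming distance = 3


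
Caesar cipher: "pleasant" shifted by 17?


Word: "pleasant"
Shift: 17
Each letter → (letter + shift) mod 26:
  'p' (15) + 17 = 6 → 'g'
  'l' (11) + 17 = 2 → 'c'
  'e' (4) + 17 = 21 → 'v'
  'a' (0) + 17 = 17 → 'r'
  's' (18) + 17 = 9 → 'j'
  'a' (0) + 17 = 17 → 'r'
  'n' (13) + 17 = 4 → 'e'
  't' (19) + 17 = 10 → 'k'
Result = "gcvrjrek"


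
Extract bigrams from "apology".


Word: "apology" (length 7)
Number of bigrams = 7 - 2 + 1 = 6
  Position 0: "ap"
  Position 1: "po"
  Position 2: "ol"
  Position 3: "lo"
  Position 4: "og"
  Position 5: "gy"
Bigrams = "ap", "po", "ol", "lo", "og", "gy"


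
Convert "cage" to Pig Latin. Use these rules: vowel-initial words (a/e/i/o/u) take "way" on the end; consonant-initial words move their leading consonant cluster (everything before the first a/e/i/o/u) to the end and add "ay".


Word: "cage"
Starts with consonant(s) → move to end, add 'ay'
Consonant cluster: "c"
Pig Latin = "agecay"


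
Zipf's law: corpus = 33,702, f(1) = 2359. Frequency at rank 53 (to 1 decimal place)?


Zipf's law: f(r) = f(1) / r
f(1) = 2359
f(53) = 2359 / 53
= 44.5 occurrences


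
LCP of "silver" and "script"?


Word 1: "silver"
Word 2: "script"
Comparing from start:
  Pos 0: 's' == 's'
  Pos 1: 'i' != 'c' (stop)
LCP = "s" (length 1)


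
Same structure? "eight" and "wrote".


Pattern of "eight": [0, 1, 2, 3, 4]
Pattern of "wrote": [0, 1, 2, 3, 4]
Patterns match
Same pattern = Yes


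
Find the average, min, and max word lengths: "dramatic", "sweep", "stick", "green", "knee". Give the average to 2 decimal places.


Lengths: "dramatic"=8, "sweep"=5, "stick"=5, "green"=5, "knee"=4
Sum = 27, Count = 5
Average = 27/5 = 5.40
= avg=5.40, min=4, max=8


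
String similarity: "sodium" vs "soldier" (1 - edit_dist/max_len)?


Word 1: "sodium" (length 6)
Word 2: "soldier" (length 7)
One optimal edit sequence:
  1. keep 's'
  2. keep 'o'
  3. insert 'l'  (+1)
  4. keep 'd'
  5. keep 'i'
  6. substitute 'u' -> 'e'  (+1)
  7. substitute 'm' -> 'r'  (+1)
Edit distance = 3
Max length = max(6, 7) = 7
Similarity = 1 - 3/7
= 0.5714


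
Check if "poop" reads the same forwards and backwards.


Word: "poop"
Reversed: "poop"
Forward == Backward? poop == poop
Palindrome = Yes


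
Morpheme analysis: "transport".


Word: "transport"
Morphemes: trans- / port
Each morpheme carries meaning
= 2 morphemes


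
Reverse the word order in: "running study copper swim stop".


Original: "running study copper swim stop"
Words (1..n): running | study | copper | swim | stop
Reversed (n..1): stop | swim | copper | study | running
Result = "stop swim copper study running"


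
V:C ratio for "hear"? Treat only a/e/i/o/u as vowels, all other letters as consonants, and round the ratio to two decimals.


Word: "hear"
Vowels (a,e,i,o,u): 2
Consonants: 2
Ratio = 2/2
= 1.00


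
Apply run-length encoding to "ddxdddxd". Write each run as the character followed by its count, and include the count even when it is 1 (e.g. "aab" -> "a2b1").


String: "ddxdddxd"
Scanning for consecutive runs:
  'd' x 2
  'x' x 1
  'd' x 3
  'x' x 1
  'd' x 1
RLE = "d2x1d3x1d1"


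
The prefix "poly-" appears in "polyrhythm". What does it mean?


Prefix: poly-
As in: polyrhythm -> poly- + rhythm
Meaning = many


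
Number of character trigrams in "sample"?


Word: "sample" (length 6)
Number of 3-grams = length - 3 + 1 = 6 - 3 + 1
= 4


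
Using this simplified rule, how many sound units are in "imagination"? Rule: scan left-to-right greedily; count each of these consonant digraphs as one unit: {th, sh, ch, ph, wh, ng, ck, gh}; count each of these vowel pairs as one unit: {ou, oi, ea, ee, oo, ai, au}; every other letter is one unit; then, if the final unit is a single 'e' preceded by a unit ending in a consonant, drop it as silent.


Word: "imagination" (11 letters)
Left-to-right scan:
  [1] 'i' (letter)
  [2] 'm' (letter)
  [3] 'a' (letter)
  [4] 'g' (letter)
  [5] 'i' (letter)
  [6] 'n' (letter)
  [7] 'a' (letter)
  [8] 't' (letter)
  [9] 'i' (letter)
  [10] 'o' (letter)
  [11] 'n' (letter)
Units from scan: 11
Sound units = 11 units


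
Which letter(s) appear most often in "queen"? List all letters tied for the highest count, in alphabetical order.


Word: "queen"
Letter counts:
  'e': 2
  'n': 1
  'q': 1
  'u': 1
Maximum count = 2
Most frequent = 'e' (2 times each)


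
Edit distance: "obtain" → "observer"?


Word 1: "obtain" (length 6)
Word 2: "observer" (length 8)
One optimal edit sequence (insert/delete/substitute each cost 1):
  1. keep 'o'
  2. keep 'b'
  3. insert 's'  (+1)
  4. insert 'e'  (+1)
  5. substitute 't' -> 'r'  (+1)
  6. substitute 'a' -> 'v'  (+1)
  7. substitute 'i' -> 'e'  (+1)
  8. substitute 'n' -> 'r'  (+1)
Total edit operations: 6
Edit distance = 6
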